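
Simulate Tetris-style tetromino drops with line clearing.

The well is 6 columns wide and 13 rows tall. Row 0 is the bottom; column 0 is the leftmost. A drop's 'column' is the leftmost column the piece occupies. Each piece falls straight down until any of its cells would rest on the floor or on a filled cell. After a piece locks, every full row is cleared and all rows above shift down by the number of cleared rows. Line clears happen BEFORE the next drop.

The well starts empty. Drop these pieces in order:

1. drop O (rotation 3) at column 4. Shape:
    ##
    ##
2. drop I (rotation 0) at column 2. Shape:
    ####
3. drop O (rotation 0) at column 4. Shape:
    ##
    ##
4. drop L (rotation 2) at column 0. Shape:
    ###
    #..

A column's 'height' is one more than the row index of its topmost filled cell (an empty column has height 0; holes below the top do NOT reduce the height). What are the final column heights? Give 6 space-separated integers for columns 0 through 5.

Answer: 4 4 4 3 5 5

Derivation:
Drop 1: O rot3 at col 4 lands with bottom-row=0; cleared 0 line(s) (total 0); column heights now [0 0 0 0 2 2], max=2
Drop 2: I rot0 at col 2 lands with bottom-row=2; cleared 0 line(s) (total 0); column heights now [0 0 3 3 3 3], max=3
Drop 3: O rot0 at col 4 lands with bottom-row=3; cleared 0 line(s) (total 0); column heights now [0 0 3 3 5 5], max=5
Drop 4: L rot2 at col 0 lands with bottom-row=2; cleared 0 line(s) (total 0); column heights now [4 4 4 3 5 5], max=5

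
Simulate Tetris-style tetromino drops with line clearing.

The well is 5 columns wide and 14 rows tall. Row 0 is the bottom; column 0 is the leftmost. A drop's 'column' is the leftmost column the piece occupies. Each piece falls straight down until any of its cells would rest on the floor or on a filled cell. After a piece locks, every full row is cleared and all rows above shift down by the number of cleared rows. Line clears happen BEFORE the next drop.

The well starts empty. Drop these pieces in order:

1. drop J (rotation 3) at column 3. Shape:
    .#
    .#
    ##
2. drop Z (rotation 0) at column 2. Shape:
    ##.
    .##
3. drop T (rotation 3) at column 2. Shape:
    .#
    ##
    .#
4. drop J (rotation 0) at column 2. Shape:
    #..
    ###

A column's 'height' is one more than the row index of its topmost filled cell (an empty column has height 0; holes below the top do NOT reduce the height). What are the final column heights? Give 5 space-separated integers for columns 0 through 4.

Drop 1: J rot3 at col 3 lands with bottom-row=0; cleared 0 line(s) (total 0); column heights now [0 0 0 1 3], max=3
Drop 2: Z rot0 at col 2 lands with bottom-row=3; cleared 0 line(s) (total 0); column heights now [0 0 5 5 4], max=5
Drop 3: T rot3 at col 2 lands with bottom-row=5; cleared 0 line(s) (total 0); column heights now [0 0 7 8 4], max=8
Drop 4: J rot0 at col 2 lands with bottom-row=8; cleared 0 line(s) (total 0); column heights now [0 0 10 9 9], max=10

Answer: 0 0 10 9 9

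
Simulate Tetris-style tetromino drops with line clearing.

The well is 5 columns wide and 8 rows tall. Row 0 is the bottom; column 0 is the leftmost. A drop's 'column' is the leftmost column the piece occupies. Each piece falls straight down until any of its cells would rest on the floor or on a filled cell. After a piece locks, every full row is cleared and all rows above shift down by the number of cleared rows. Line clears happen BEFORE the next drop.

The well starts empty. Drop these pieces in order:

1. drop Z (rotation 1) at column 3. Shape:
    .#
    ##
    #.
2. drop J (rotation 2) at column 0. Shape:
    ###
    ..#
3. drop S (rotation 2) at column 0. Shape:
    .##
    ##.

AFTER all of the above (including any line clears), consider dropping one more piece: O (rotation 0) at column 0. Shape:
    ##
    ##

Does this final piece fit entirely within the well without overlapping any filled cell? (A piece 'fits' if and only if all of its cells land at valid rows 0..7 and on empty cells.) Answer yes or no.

Answer: yes

Derivation:
Drop 1: Z rot1 at col 3 lands with bottom-row=0; cleared 0 line(s) (total 0); column heights now [0 0 0 2 3], max=3
Drop 2: J rot2 at col 0 lands with bottom-row=0; cleared 1 line(s) (total 1); column heights now [0 0 1 1 2], max=2
Drop 3: S rot2 at col 0 lands with bottom-row=0; cleared 0 line(s) (total 1); column heights now [1 2 2 1 2], max=2
Test piece O rot0 at col 0 (width 2): heights before test = [1 2 2 1 2]; fits = True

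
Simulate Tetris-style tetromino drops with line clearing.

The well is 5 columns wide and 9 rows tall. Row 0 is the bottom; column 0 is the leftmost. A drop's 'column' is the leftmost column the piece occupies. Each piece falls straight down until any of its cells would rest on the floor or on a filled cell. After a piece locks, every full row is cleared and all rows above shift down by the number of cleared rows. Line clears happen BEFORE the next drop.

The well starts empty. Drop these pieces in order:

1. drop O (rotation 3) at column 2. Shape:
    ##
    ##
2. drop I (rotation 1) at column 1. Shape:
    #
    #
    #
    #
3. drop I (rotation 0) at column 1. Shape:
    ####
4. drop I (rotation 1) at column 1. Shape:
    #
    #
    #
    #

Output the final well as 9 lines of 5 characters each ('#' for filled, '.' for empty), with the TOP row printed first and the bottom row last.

Answer: .#...
.#...
.#...
.#...
.####
.#...
.#...
.###.
.###.

Derivation:
Drop 1: O rot3 at col 2 lands with bottom-row=0; cleared 0 line(s) (total 0); column heights now [0 0 2 2 0], max=2
Drop 2: I rot1 at col 1 lands with bottom-row=0; cleared 0 line(s) (total 0); column heights now [0 4 2 2 0], max=4
Drop 3: I rot0 at col 1 lands with bottom-row=4; cleared 0 line(s) (total 0); column heights now [0 5 5 5 5], max=5
Drop 4: I rot1 at col 1 lands with bottom-row=5; cleared 0 line(s) (total 0); column heights now [0 9 5 5 5], max=9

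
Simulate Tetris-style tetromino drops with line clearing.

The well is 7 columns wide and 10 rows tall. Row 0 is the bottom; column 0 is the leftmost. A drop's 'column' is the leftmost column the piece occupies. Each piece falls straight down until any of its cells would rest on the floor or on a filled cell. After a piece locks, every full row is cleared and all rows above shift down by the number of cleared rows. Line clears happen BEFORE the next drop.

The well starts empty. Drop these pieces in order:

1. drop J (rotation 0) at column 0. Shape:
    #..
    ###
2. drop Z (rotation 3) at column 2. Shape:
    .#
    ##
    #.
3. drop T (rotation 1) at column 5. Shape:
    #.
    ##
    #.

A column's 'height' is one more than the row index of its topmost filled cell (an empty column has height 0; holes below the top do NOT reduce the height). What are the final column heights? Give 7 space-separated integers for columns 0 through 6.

Drop 1: J rot0 at col 0 lands with bottom-row=0; cleared 0 line(s) (total 0); column heights now [2 1 1 0 0 0 0], max=2
Drop 2: Z rot3 at col 2 lands with bottom-row=1; cleared 0 line(s) (total 0); column heights now [2 1 3 4 0 0 0], max=4
Drop 3: T rot1 at col 5 lands with bottom-row=0; cleared 0 line(s) (total 0); column heights now [2 1 3 4 0 3 2], max=4

Answer: 2 1 3 4 0 3 2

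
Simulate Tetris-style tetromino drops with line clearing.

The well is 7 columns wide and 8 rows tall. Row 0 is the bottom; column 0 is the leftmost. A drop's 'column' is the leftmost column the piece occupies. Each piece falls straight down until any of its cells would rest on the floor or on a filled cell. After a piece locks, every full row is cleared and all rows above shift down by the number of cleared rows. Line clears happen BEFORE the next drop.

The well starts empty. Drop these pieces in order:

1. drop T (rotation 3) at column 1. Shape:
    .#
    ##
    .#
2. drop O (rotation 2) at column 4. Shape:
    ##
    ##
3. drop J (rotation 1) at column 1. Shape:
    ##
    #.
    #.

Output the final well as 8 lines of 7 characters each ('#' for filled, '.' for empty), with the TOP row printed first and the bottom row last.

Answer: .......
.......
.......
.##....
.#.....
.##....
.##.##.
..#.##.

Derivation:
Drop 1: T rot3 at col 1 lands with bottom-row=0; cleared 0 line(s) (total 0); column heights now [0 2 3 0 0 0 0], max=3
Drop 2: O rot2 at col 4 lands with bottom-row=0; cleared 0 line(s) (total 0); column heights now [0 2 3 0 2 2 0], max=3
Drop 3: J rot1 at col 1 lands with bottom-row=2; cleared 0 line(s) (total 0); column heights now [0 5 5 0 2 2 0], max=5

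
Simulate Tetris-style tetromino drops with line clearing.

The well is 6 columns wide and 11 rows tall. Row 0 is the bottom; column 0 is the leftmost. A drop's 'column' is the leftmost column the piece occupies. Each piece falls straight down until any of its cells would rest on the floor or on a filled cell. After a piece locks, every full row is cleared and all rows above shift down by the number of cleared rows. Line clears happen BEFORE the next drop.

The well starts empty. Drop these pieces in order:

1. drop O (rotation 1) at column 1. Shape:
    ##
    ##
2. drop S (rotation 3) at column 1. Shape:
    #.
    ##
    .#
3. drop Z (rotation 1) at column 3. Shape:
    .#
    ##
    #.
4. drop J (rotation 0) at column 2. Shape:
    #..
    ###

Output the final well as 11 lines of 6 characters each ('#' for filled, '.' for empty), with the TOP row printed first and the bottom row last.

Answer: ......
......
......
......
......
..#...
.####.
.##...
..#.#.
.####.
.###..

Derivation:
Drop 1: O rot1 at col 1 lands with bottom-row=0; cleared 0 line(s) (total 0); column heights now [0 2 2 0 0 0], max=2
Drop 2: S rot3 at col 1 lands with bottom-row=2; cleared 0 line(s) (total 0); column heights now [0 5 4 0 0 0], max=5
Drop 3: Z rot1 at col 3 lands with bottom-row=0; cleared 0 line(s) (total 0); column heights now [0 5 4 2 3 0], max=5
Drop 4: J rot0 at col 2 lands with bottom-row=4; cleared 0 line(s) (total 0); column heights now [0 5 6 5 5 0], max=6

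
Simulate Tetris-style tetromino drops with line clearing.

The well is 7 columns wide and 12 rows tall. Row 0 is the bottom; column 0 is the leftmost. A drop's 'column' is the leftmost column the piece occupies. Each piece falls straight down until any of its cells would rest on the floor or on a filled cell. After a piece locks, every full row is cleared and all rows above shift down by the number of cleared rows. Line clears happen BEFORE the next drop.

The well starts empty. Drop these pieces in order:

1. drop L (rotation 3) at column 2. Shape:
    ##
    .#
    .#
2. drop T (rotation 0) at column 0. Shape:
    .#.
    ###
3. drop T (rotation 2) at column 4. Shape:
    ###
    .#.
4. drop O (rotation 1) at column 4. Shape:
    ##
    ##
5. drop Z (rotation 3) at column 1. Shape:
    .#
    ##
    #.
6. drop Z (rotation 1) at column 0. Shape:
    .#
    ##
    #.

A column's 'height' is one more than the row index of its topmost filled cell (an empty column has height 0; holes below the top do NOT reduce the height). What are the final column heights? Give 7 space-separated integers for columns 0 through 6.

Drop 1: L rot3 at col 2 lands with bottom-row=0; cleared 0 line(s) (total 0); column heights now [0 0 3 3 0 0 0], max=3
Drop 2: T rot0 at col 0 lands with bottom-row=3; cleared 0 line(s) (total 0); column heights now [4 5 4 3 0 0 0], max=5
Drop 3: T rot2 at col 4 lands with bottom-row=0; cleared 0 line(s) (total 0); column heights now [4 5 4 3 2 2 2], max=5
Drop 4: O rot1 at col 4 lands with bottom-row=2; cleared 0 line(s) (total 0); column heights now [4 5 4 3 4 4 2], max=5
Drop 5: Z rot3 at col 1 lands with bottom-row=5; cleared 0 line(s) (total 0); column heights now [4 7 8 3 4 4 2], max=8
Drop 6: Z rot1 at col 0 lands with bottom-row=6; cleared 0 line(s) (total 0); column heights now [8 9 8 3 4 4 2], max=9

Answer: 8 9 8 3 4 4 2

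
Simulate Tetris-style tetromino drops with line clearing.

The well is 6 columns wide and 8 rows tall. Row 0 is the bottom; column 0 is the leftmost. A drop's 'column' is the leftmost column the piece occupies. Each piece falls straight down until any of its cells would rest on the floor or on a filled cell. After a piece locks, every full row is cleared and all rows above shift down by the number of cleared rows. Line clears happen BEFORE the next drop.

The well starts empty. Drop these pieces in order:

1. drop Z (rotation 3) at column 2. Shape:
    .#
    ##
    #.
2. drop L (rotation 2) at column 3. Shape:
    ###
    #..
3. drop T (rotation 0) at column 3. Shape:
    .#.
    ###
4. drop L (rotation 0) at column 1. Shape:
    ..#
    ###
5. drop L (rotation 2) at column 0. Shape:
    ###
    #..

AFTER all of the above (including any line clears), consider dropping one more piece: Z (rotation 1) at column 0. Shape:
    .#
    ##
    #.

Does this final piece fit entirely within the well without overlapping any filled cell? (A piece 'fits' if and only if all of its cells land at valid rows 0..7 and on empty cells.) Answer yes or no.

Drop 1: Z rot3 at col 2 lands with bottom-row=0; cleared 0 line(s) (total 0); column heights now [0 0 2 3 0 0], max=3
Drop 2: L rot2 at col 3 lands with bottom-row=3; cleared 0 line(s) (total 0); column heights now [0 0 2 5 5 5], max=5
Drop 3: T rot0 at col 3 lands with bottom-row=5; cleared 0 line(s) (total 0); column heights now [0 0 2 6 7 6], max=7
Drop 4: L rot0 at col 1 lands with bottom-row=6; cleared 0 line(s) (total 0); column heights now [0 7 7 8 7 6], max=8
Drop 5: L rot2 at col 0 lands with bottom-row=6; cleared 0 line(s) (total 0); column heights now [8 8 8 8 7 6], max=8
Test piece Z rot1 at col 0 (width 2): heights before test = [8 8 8 8 7 6]; fits = False

Answer: no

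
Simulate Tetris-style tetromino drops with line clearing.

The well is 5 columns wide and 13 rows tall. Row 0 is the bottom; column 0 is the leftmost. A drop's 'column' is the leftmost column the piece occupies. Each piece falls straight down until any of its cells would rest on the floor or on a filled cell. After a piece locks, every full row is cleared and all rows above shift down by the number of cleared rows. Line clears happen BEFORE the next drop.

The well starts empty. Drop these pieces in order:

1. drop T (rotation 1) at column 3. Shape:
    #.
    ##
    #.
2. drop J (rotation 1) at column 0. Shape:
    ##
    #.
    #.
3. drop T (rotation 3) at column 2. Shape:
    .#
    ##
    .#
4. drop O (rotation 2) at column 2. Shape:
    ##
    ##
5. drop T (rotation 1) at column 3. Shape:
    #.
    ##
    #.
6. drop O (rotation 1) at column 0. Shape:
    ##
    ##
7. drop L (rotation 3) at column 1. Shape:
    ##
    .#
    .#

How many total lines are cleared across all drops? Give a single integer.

Drop 1: T rot1 at col 3 lands with bottom-row=0; cleared 0 line(s) (total 0); column heights now [0 0 0 3 2], max=3
Drop 2: J rot1 at col 0 lands with bottom-row=0; cleared 0 line(s) (total 0); column heights now [3 3 0 3 2], max=3
Drop 3: T rot3 at col 2 lands with bottom-row=3; cleared 0 line(s) (total 0); column heights now [3 3 5 6 2], max=6
Drop 4: O rot2 at col 2 lands with bottom-row=6; cleared 0 line(s) (total 0); column heights now [3 3 8 8 2], max=8
Drop 5: T rot1 at col 3 lands with bottom-row=8; cleared 0 line(s) (total 0); column heights now [3 3 8 11 10], max=11
Drop 6: O rot1 at col 0 lands with bottom-row=3; cleared 0 line(s) (total 0); column heights now [5 5 8 11 10], max=11
Drop 7: L rot3 at col 1 lands with bottom-row=8; cleared 0 line(s) (total 0); column heights now [5 11 11 11 10], max=11

Answer: 0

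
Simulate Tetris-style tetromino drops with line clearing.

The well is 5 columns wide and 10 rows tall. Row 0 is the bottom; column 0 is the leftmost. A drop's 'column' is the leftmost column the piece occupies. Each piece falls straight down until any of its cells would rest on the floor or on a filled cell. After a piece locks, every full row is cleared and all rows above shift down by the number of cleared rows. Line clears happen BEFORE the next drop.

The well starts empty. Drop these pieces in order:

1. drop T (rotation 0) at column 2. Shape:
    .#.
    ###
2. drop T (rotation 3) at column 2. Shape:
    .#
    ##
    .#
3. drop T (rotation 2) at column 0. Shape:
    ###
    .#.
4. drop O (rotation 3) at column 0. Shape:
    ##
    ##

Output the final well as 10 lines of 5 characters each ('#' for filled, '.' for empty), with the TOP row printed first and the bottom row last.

Answer: .....
.....
.....
##...
##...
####.
.###.
...#.
...#.
..###

Derivation:
Drop 1: T rot0 at col 2 lands with bottom-row=0; cleared 0 line(s) (total 0); column heights now [0 0 1 2 1], max=2
Drop 2: T rot3 at col 2 lands with bottom-row=2; cleared 0 line(s) (total 0); column heights now [0 0 4 5 1], max=5
Drop 3: T rot2 at col 0 lands with bottom-row=3; cleared 0 line(s) (total 0); column heights now [5 5 5 5 1], max=5
Drop 4: O rot3 at col 0 lands with bottom-row=5; cleared 0 line(s) (total 0); column heights now [7 7 5 5 1], max=7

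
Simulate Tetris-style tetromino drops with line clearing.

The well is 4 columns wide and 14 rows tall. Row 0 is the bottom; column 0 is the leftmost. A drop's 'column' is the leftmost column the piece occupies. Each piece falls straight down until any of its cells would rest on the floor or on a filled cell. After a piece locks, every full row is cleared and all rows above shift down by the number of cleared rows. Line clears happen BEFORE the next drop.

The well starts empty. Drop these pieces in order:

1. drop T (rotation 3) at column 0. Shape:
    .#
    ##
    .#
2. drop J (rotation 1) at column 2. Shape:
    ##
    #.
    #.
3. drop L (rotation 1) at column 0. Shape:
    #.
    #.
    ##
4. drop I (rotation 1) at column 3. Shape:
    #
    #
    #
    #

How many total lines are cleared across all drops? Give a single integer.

Drop 1: T rot3 at col 0 lands with bottom-row=0; cleared 0 line(s) (total 0); column heights now [2 3 0 0], max=3
Drop 2: J rot1 at col 2 lands with bottom-row=0; cleared 0 line(s) (total 0); column heights now [2 3 3 3], max=3
Drop 3: L rot1 at col 0 lands with bottom-row=3; cleared 0 line(s) (total 0); column heights now [6 4 3 3], max=6
Drop 4: I rot1 at col 3 lands with bottom-row=3; cleared 0 line(s) (total 0); column heights now [6 4 3 7], max=7

Answer: 0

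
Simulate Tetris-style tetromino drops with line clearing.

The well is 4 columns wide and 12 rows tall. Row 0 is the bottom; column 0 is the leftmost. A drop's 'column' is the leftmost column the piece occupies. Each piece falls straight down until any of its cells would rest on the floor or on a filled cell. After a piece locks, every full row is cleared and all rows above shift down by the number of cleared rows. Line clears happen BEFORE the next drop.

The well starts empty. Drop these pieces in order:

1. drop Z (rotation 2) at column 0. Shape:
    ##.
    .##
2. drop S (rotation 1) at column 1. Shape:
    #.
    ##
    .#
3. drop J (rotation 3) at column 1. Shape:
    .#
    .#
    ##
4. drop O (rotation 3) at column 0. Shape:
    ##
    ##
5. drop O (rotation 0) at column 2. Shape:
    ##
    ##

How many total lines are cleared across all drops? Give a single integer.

Answer: 0

Derivation:
Drop 1: Z rot2 at col 0 lands with bottom-row=0; cleared 0 line(s) (total 0); column heights now [2 2 1 0], max=2
Drop 2: S rot1 at col 1 lands with bottom-row=1; cleared 0 line(s) (total 0); column heights now [2 4 3 0], max=4
Drop 3: J rot3 at col 1 lands with bottom-row=4; cleared 0 line(s) (total 0); column heights now [2 5 7 0], max=7
Drop 4: O rot3 at col 0 lands with bottom-row=5; cleared 0 line(s) (total 0); column heights now [7 7 7 0], max=7
Drop 5: O rot0 at col 2 lands with bottom-row=7; cleared 0 line(s) (total 0); column heights now [7 7 9 9], max=9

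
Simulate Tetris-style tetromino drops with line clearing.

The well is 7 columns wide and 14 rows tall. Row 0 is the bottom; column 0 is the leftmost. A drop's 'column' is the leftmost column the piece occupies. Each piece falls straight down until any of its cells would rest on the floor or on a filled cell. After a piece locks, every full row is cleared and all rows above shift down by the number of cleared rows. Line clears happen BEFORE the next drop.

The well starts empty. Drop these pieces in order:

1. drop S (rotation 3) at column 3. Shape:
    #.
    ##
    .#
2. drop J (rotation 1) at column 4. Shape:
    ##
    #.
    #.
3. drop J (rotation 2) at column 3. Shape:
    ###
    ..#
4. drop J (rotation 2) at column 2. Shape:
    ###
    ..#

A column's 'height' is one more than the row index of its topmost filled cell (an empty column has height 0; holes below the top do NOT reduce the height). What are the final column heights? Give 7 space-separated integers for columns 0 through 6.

Drop 1: S rot3 at col 3 lands with bottom-row=0; cleared 0 line(s) (total 0); column heights now [0 0 0 3 2 0 0], max=3
Drop 2: J rot1 at col 4 lands with bottom-row=2; cleared 0 line(s) (total 0); column heights now [0 0 0 3 5 5 0], max=5
Drop 3: J rot2 at col 3 lands with bottom-row=5; cleared 0 line(s) (total 0); column heights now [0 0 0 7 7 7 0], max=7
Drop 4: J rot2 at col 2 lands with bottom-row=7; cleared 0 line(s) (total 0); column heights now [0 0 9 9 9 7 0], max=9

Answer: 0 0 9 9 9 7 0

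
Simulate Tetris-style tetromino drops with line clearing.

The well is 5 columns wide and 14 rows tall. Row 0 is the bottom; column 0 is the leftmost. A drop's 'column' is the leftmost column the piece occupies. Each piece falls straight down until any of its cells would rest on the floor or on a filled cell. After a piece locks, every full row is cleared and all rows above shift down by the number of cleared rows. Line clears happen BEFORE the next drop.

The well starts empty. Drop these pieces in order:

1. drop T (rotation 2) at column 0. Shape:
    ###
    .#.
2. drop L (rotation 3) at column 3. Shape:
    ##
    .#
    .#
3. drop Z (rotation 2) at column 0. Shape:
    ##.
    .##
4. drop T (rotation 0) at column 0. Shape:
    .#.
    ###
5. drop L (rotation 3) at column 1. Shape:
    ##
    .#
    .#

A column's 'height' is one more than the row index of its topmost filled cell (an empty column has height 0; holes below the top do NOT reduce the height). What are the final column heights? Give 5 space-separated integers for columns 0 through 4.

Answer: 5 8 8 3 3

Derivation:
Drop 1: T rot2 at col 0 lands with bottom-row=0; cleared 0 line(s) (total 0); column heights now [2 2 2 0 0], max=2
Drop 2: L rot3 at col 3 lands with bottom-row=0; cleared 0 line(s) (total 0); column heights now [2 2 2 3 3], max=3
Drop 3: Z rot2 at col 0 lands with bottom-row=2; cleared 0 line(s) (total 0); column heights now [4 4 3 3 3], max=4
Drop 4: T rot0 at col 0 lands with bottom-row=4; cleared 0 line(s) (total 0); column heights now [5 6 5 3 3], max=6
Drop 5: L rot3 at col 1 lands with bottom-row=5; cleared 0 line(s) (total 0); column heights now [5 8 8 3 3], max=8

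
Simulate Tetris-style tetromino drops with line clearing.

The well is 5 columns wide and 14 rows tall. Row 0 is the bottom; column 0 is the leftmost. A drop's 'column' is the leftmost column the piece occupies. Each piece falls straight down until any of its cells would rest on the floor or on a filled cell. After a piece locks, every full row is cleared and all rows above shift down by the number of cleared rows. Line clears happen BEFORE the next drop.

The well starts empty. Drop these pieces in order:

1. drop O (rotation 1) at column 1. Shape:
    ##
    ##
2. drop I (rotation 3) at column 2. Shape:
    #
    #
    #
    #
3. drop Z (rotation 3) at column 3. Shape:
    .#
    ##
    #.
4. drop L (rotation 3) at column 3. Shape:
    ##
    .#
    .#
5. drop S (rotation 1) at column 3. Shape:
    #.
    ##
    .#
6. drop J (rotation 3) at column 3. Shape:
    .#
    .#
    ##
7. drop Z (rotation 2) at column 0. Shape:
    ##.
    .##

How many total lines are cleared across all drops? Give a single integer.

Answer: 0

Derivation:
Drop 1: O rot1 at col 1 lands with bottom-row=0; cleared 0 line(s) (total 0); column heights now [0 2 2 0 0], max=2
Drop 2: I rot3 at col 2 lands with bottom-row=2; cleared 0 line(s) (total 0); column heights now [0 2 6 0 0], max=6
Drop 3: Z rot3 at col 3 lands with bottom-row=0; cleared 0 line(s) (total 0); column heights now [0 2 6 2 3], max=6
Drop 4: L rot3 at col 3 lands with bottom-row=3; cleared 0 line(s) (total 0); column heights now [0 2 6 6 6], max=6
Drop 5: S rot1 at col 3 lands with bottom-row=6; cleared 0 line(s) (total 0); column heights now [0 2 6 9 8], max=9
Drop 6: J rot3 at col 3 lands with bottom-row=9; cleared 0 line(s) (total 0); column heights now [0 2 6 10 12], max=12
Drop 7: Z rot2 at col 0 lands with bottom-row=6; cleared 0 line(s) (total 0); column heights now [8 8 7 10 12], max=12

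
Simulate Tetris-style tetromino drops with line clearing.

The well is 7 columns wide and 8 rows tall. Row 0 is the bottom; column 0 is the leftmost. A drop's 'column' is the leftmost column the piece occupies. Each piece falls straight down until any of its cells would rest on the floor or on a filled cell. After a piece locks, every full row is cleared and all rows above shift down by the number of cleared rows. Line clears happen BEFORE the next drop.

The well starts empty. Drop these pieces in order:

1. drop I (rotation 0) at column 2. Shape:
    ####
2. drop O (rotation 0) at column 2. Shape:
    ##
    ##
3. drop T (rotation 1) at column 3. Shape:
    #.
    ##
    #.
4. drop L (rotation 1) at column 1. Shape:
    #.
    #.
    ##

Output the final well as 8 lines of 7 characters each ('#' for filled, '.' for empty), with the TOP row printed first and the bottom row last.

Answer: .......
.......
.#.#...
.#.##..
.###...
..##...
..##...
..####.

Derivation:
Drop 1: I rot0 at col 2 lands with bottom-row=0; cleared 0 line(s) (total 0); column heights now [0 0 1 1 1 1 0], max=1
Drop 2: O rot0 at col 2 lands with bottom-row=1; cleared 0 line(s) (total 0); column heights now [0 0 3 3 1 1 0], max=3
Drop 3: T rot1 at col 3 lands with bottom-row=3; cleared 0 line(s) (total 0); column heights now [0 0 3 6 5 1 0], max=6
Drop 4: L rot1 at col 1 lands with bottom-row=3; cleared 0 line(s) (total 0); column heights now [0 6 4 6 5 1 0], max=6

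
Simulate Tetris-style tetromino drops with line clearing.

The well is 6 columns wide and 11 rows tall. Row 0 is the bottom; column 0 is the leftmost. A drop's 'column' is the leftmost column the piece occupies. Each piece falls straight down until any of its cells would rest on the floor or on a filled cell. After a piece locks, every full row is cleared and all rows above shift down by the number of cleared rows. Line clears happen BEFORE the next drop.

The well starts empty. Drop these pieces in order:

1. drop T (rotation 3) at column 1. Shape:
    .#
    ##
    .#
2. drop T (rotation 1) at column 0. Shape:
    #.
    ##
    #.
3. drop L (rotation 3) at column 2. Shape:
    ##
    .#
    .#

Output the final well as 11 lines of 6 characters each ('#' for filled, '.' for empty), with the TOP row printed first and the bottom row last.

Answer: ......
......
......
......
......
......
......
#.##..
####..
####..
..#...

Derivation:
Drop 1: T rot3 at col 1 lands with bottom-row=0; cleared 0 line(s) (total 0); column heights now [0 2 3 0 0 0], max=3
Drop 2: T rot1 at col 0 lands with bottom-row=1; cleared 0 line(s) (total 0); column heights now [4 3 3 0 0 0], max=4
Drop 3: L rot3 at col 2 lands with bottom-row=1; cleared 0 line(s) (total 0); column heights now [4 3 4 4 0 0], max=4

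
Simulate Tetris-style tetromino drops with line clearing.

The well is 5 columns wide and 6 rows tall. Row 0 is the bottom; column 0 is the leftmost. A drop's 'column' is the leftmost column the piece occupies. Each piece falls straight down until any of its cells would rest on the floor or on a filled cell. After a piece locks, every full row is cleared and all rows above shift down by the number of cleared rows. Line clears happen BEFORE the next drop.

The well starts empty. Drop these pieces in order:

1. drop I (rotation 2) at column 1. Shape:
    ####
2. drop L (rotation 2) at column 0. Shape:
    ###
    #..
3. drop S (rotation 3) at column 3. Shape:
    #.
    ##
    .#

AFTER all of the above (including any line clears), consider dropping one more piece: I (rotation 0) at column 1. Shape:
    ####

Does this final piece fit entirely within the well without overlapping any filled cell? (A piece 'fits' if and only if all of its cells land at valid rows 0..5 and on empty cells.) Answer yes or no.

Answer: yes

Derivation:
Drop 1: I rot2 at col 1 lands with bottom-row=0; cleared 0 line(s) (total 0); column heights now [0 1 1 1 1], max=1
Drop 2: L rot2 at col 0 lands with bottom-row=0; cleared 1 line(s) (total 1); column heights now [1 1 1 0 0], max=1
Drop 3: S rot3 at col 3 lands with bottom-row=0; cleared 0 line(s) (total 1); column heights now [1 1 1 3 2], max=3
Test piece I rot0 at col 1 (width 4): heights before test = [1 1 1 3 2]; fits = True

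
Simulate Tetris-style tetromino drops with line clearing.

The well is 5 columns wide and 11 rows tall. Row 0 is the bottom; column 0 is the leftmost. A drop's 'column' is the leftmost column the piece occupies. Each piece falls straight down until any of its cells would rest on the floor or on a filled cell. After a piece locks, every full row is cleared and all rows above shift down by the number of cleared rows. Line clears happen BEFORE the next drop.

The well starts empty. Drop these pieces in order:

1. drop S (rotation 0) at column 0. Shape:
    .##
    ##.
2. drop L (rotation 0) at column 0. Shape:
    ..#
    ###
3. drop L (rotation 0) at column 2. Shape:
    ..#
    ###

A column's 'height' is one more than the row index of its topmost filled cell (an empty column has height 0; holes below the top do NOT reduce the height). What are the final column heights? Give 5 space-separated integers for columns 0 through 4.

Answer: 3 3 5 5 6

Derivation:
Drop 1: S rot0 at col 0 lands with bottom-row=0; cleared 0 line(s) (total 0); column heights now [1 2 2 0 0], max=2
Drop 2: L rot0 at col 0 lands with bottom-row=2; cleared 0 line(s) (total 0); column heights now [3 3 4 0 0], max=4
Drop 3: L rot0 at col 2 lands with bottom-row=4; cleared 0 line(s) (total 0); column heights now [3 3 5 5 6], max=6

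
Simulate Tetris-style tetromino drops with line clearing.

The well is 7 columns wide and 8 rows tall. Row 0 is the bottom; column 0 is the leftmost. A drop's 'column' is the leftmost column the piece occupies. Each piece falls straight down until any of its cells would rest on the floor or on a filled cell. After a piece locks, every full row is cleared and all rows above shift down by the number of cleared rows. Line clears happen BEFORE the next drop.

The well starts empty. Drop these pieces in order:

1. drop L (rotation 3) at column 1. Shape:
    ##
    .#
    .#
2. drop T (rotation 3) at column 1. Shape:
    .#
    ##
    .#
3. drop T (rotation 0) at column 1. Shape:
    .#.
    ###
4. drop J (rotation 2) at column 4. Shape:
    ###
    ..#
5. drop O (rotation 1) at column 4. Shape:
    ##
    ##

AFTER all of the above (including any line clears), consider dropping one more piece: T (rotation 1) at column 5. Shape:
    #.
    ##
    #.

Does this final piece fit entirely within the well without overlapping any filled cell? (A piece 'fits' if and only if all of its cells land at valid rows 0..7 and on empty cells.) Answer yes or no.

Answer: yes

Derivation:
Drop 1: L rot3 at col 1 lands with bottom-row=0; cleared 0 line(s) (total 0); column heights now [0 3 3 0 0 0 0], max=3
Drop 2: T rot3 at col 1 lands with bottom-row=3; cleared 0 line(s) (total 0); column heights now [0 5 6 0 0 0 0], max=6
Drop 3: T rot0 at col 1 lands with bottom-row=6; cleared 0 line(s) (total 0); column heights now [0 7 8 7 0 0 0], max=8
Drop 4: J rot2 at col 4 lands with bottom-row=0; cleared 0 line(s) (total 0); column heights now [0 7 8 7 2 2 2], max=8
Drop 5: O rot1 at col 4 lands with bottom-row=2; cleared 0 line(s) (total 0); column heights now [0 7 8 7 4 4 2], max=8
Test piece T rot1 at col 5 (width 2): heights before test = [0 7 8 7 4 4 2]; fits = True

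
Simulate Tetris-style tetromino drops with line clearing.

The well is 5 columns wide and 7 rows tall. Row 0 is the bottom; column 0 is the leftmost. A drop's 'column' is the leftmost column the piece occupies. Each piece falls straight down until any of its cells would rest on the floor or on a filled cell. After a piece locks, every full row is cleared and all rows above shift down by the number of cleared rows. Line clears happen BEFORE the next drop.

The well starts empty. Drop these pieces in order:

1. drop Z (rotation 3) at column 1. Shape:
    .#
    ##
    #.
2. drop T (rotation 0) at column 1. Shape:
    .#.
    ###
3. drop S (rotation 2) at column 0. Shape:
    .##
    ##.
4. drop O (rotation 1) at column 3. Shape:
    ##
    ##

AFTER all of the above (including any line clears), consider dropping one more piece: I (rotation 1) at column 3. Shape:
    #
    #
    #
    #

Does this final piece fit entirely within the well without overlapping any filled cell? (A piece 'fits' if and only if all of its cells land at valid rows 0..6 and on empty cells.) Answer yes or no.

Drop 1: Z rot3 at col 1 lands with bottom-row=0; cleared 0 line(s) (total 0); column heights now [0 2 3 0 0], max=3
Drop 2: T rot0 at col 1 lands with bottom-row=3; cleared 0 line(s) (total 0); column heights now [0 4 5 4 0], max=5
Drop 3: S rot2 at col 0 lands with bottom-row=4; cleared 0 line(s) (total 0); column heights now [5 6 6 4 0], max=6
Drop 4: O rot1 at col 3 lands with bottom-row=4; cleared 1 line(s) (total 1); column heights now [0 5 5 5 5], max=5
Test piece I rot1 at col 3 (width 1): heights before test = [0 5 5 5 5]; fits = False

Answer: no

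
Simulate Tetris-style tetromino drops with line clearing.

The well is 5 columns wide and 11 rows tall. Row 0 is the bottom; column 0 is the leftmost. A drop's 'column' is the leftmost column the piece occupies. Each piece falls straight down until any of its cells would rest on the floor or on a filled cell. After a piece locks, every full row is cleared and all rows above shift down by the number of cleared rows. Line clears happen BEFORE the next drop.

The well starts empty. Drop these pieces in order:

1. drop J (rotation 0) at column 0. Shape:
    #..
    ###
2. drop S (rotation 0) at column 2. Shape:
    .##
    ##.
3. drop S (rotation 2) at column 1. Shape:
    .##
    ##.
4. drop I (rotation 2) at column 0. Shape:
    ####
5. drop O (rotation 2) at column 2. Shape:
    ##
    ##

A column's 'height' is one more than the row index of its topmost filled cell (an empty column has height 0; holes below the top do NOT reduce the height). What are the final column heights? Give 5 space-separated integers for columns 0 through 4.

Drop 1: J rot0 at col 0 lands with bottom-row=0; cleared 0 line(s) (total 0); column heights now [2 1 1 0 0], max=2
Drop 2: S rot0 at col 2 lands with bottom-row=1; cleared 0 line(s) (total 0); column heights now [2 1 2 3 3], max=3
Drop 3: S rot2 at col 1 lands with bottom-row=2; cleared 0 line(s) (total 0); column heights now [2 3 4 4 3], max=4
Drop 4: I rot2 at col 0 lands with bottom-row=4; cleared 0 line(s) (total 0); column heights now [5 5 5 5 3], max=5
Drop 5: O rot2 at col 2 lands with bottom-row=5; cleared 0 line(s) (total 0); column heights now [5 5 7 7 3], max=7

Answer: 5 5 7 7 3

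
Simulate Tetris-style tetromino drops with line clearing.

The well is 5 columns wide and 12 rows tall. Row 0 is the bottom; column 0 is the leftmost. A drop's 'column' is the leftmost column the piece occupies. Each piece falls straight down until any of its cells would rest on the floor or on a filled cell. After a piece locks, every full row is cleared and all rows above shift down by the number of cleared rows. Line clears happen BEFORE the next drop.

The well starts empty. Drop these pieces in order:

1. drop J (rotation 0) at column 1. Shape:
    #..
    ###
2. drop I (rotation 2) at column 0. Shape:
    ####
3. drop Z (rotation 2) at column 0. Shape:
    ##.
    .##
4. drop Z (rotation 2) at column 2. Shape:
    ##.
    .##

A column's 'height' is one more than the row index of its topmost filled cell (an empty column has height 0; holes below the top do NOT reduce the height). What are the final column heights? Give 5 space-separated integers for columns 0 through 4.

Drop 1: J rot0 at col 1 lands with bottom-row=0; cleared 0 line(s) (total 0); column heights now [0 2 1 1 0], max=2
Drop 2: I rot2 at col 0 lands with bottom-row=2; cleared 0 line(s) (total 0); column heights now [3 3 3 3 0], max=3
Drop 3: Z rot2 at col 0 lands with bottom-row=3; cleared 0 line(s) (total 0); column heights now [5 5 4 3 0], max=5
Drop 4: Z rot2 at col 2 lands with bottom-row=3; cleared 0 line(s) (total 0); column heights now [5 5 5 5 4], max=5

Answer: 5 5 5 5 4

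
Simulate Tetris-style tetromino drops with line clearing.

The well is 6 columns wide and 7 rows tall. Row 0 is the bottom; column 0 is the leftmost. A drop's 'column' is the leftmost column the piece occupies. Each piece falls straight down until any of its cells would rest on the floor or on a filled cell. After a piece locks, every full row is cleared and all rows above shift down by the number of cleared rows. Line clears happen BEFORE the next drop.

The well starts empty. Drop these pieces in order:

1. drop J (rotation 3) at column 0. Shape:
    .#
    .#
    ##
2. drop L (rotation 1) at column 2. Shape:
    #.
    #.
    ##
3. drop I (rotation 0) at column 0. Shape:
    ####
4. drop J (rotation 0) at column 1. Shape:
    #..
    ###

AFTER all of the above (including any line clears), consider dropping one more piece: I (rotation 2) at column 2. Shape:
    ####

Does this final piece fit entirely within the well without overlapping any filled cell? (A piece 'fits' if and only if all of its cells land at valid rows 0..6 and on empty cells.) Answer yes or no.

Drop 1: J rot3 at col 0 lands with bottom-row=0; cleared 0 line(s) (total 0); column heights now [1 3 0 0 0 0], max=3
Drop 2: L rot1 at col 2 lands with bottom-row=0; cleared 0 line(s) (total 0); column heights now [1 3 3 1 0 0], max=3
Drop 3: I rot0 at col 0 lands with bottom-row=3; cleared 0 line(s) (total 0); column heights now [4 4 4 4 0 0], max=4
Drop 4: J rot0 at col 1 lands with bottom-row=4; cleared 0 line(s) (total 0); column heights now [4 6 5 5 0 0], max=6
Test piece I rot2 at col 2 (width 4): heights before test = [4 6 5 5 0 0]; fits = True

Answer: yes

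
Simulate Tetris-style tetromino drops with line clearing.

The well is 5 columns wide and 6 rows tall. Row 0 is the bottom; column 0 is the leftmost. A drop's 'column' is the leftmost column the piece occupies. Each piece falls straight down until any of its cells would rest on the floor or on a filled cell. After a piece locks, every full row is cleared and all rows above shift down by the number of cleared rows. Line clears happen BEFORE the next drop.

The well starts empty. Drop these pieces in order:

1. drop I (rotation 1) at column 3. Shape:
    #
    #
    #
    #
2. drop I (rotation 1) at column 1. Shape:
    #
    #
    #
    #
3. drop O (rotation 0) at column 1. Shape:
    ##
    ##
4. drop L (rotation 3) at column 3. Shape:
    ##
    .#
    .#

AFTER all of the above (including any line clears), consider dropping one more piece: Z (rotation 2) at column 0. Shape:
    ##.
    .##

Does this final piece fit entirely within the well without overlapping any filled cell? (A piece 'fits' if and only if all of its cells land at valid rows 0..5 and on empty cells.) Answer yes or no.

Drop 1: I rot1 at col 3 lands with bottom-row=0; cleared 0 line(s) (total 0); column heights now [0 0 0 4 0], max=4
Drop 2: I rot1 at col 1 lands with bottom-row=0; cleared 0 line(s) (total 0); column heights now [0 4 0 4 0], max=4
Drop 3: O rot0 at col 1 lands with bottom-row=4; cleared 0 line(s) (total 0); column heights now [0 6 6 4 0], max=6
Drop 4: L rot3 at col 3 lands with bottom-row=2; cleared 0 line(s) (total 0); column heights now [0 6 6 5 5], max=6
Test piece Z rot2 at col 0 (width 3): heights before test = [0 6 6 5 5]; fits = False

Answer: no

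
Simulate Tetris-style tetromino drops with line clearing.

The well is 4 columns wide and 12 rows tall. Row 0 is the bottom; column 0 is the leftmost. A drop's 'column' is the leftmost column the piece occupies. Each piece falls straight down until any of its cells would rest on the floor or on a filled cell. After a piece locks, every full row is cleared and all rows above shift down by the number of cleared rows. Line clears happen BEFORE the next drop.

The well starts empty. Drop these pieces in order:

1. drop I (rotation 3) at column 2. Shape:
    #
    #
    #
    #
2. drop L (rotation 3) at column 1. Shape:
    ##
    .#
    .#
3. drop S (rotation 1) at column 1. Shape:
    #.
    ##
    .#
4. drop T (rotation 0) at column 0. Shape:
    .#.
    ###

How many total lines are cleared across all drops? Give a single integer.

Drop 1: I rot3 at col 2 lands with bottom-row=0; cleared 0 line(s) (total 0); column heights now [0 0 4 0], max=4
Drop 2: L rot3 at col 1 lands with bottom-row=4; cleared 0 line(s) (total 0); column heights now [0 7 7 0], max=7
Drop 3: S rot1 at col 1 lands with bottom-row=7; cleared 0 line(s) (total 0); column heights now [0 10 9 0], max=10
Drop 4: T rot0 at col 0 lands with bottom-row=10; cleared 0 line(s) (total 0); column heights now [11 12 11 0], max=12

Answer: 0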